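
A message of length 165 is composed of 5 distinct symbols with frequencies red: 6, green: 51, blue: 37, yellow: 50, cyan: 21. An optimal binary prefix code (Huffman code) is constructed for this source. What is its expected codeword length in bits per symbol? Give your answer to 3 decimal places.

2.164 bits/symbol

Probabilities are the counts divided by 165.
Repeatedly combine the two least-probable nodes; the expected code length is the sum of the merged weights.
merge 2/55 + 7/55 → 9/55
merge 9/55 + 37/165 → 64/165
merge 10/33 + 17/55 → 101/165
merge 64/165 + 101/165 → 1
L = 9/55 + 64/165 + 101/165 + 1 = 119/55 ≈ 2.164 bits/symbol.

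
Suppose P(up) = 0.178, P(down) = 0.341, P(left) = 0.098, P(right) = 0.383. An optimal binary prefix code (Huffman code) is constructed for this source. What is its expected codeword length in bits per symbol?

1.893 bits/symbol

Repeatedly combine the two least-probable nodes; the expected code length is the sum of the merged weights.
merge 49/500 + 89/500 → 69/250
merge 69/250 + 341/1000 → 617/1000
merge 383/1000 + 617/1000 → 1
L = 69/250 + 617/1000 + 1 = 1893/1000 = 1.893 bits/symbol.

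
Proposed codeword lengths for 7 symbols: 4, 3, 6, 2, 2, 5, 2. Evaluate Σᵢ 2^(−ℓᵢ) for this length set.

0.984375

With common denominator 2^6 = 64: Σ 2^(−ℓᵢ) = 4/64 + 8/64 + 1/64 + 16/64 + 16/64 + 2/64 + 16/64 = 63/64 = 0.984375.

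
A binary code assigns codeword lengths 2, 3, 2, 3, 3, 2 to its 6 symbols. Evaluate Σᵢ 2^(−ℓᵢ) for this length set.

1.125

With common denominator 2^3 = 8: Σ 2^(−ℓᵢ) = 2/8 + 1/8 + 2/8 + 1/8 + 1/8 + 2/8 = 9/8 = 1.125.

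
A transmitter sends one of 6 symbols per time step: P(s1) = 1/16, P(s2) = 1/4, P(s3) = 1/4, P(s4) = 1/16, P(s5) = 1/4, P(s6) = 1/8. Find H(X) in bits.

Each probability is a power of 1/2, so log₂(1/p) is an integer.
H = Σ p·log₂(1/p) = 1/16·4 + 1/4·2 + 1/4·2 + 1/16·4 + 1/4·2 + 1/8·3 = 2.375 bits.

2.375 bits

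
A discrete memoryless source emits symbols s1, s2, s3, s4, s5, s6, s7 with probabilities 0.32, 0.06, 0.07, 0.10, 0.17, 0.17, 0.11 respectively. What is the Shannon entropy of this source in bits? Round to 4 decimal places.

2.5898 bits

H = −Σ pᵢ log₂ pᵢ.
−0.32·log₂(0.32) = 0.5260
−0.06·log₂(0.06) = 0.2435
−0.07·log₂(0.07) = 0.2686
−0.10·log₂(0.10) = 0.3322
−0.17·log₂(0.17) = 0.4346
−0.17·log₂(0.17) = 0.4346
−0.11·log₂(0.11) = 0.3503
Sum ≈ 2.5898 → 2.5898 bits.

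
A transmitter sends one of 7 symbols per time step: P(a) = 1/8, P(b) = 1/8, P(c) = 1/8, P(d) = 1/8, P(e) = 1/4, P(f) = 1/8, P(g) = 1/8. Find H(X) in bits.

2.75 bits

Each probability is a power of 1/2, so log₂(1/p) is an integer.
H = Σ p·log₂(1/p) = 1/8·3 + 1/8·3 + 1/8·3 + 1/8·3 + 1/4·2 + 1/8·3 + 1/8·3 = 2.75 bits.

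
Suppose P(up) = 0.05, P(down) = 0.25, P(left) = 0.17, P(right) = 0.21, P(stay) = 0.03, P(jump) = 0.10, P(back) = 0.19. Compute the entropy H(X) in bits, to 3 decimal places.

H = −Σ pᵢ log₂ pᵢ.
−0.05·log₂(0.05) = 0.2161
−0.25·log₂(0.25) = 0.5000
−0.17·log₂(0.17) = 0.4346
−0.21·log₂(0.21) = 0.4728
−0.03·log₂(0.03) = 0.1518
−0.10·log₂(0.10) = 0.3322
−0.19·log₂(0.19) = 0.4552
Sum ≈ 2.5627 → 2.563 bits.

2.563 bits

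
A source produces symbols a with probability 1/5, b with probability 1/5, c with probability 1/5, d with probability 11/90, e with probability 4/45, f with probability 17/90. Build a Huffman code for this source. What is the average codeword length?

Repeatedly combine the two least-probable nodes; the expected code length is the sum of the merged weights.
merge 4/45 + 11/90 → 19/90
merge 17/90 + 1/5 → 7/18
merge 1/5 + 1/5 → 2/5
merge 19/90 + 7/18 → 3/5
merge 2/5 + 3/5 → 1
L = 19/90 + 7/18 + 2/5 + 3/5 + 1 = 13/5 = 2.6 bits/symbol.

2.6 bits/symbol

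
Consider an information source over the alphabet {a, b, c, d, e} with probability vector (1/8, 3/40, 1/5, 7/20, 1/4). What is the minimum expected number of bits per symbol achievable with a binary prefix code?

Repeatedly combine the two least-probable nodes; the expected code length is the sum of the merged weights.
merge 3/40 + 1/8 → 1/5
merge 1/5 + 1/5 → 2/5
merge 1/4 + 7/20 → 3/5
merge 2/5 + 3/5 → 1
L = 1/5 + 2/5 + 3/5 + 1 = 11/5 = 2.2 bits/symbol.

2.2 bits/symbol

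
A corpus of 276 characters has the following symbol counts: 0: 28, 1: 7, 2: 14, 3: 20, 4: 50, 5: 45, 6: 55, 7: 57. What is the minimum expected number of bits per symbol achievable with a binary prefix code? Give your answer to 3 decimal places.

2.819 bits/symbol

Probabilities are the counts divided by 276.
Repeatedly combine the two least-probable nodes; the expected code length is the sum of the merged weights.
merge 7/276 + 7/138 → 7/92
merge 5/69 + 7/92 → 41/276
merge 7/69 + 41/276 → 1/4
merge 15/92 + 25/138 → 95/276
merge 55/276 + 19/92 → 28/69
merge 1/4 + 95/276 → 41/69
merge 28/69 + 41/69 → 1
L = 7/92 + 41/276 + 1/4 + 95/276 + 28/69 + 41/69 + 1 = 389/138 ≈ 2.819 bits/symbol.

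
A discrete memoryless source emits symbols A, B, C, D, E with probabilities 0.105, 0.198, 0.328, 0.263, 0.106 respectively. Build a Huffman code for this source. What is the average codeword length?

Repeatedly combine the two least-probable nodes; the expected code length is the sum of the merged weights.
merge 21/200 + 53/500 → 211/1000
merge 99/500 + 211/1000 → 409/1000
merge 263/1000 + 41/125 → 591/1000
merge 409/1000 + 591/1000 → 1
L = 211/1000 + 409/1000 + 591/1000 + 1 = 2211/1000 = 2.211 bits/symbol.

2.211 bits/symbol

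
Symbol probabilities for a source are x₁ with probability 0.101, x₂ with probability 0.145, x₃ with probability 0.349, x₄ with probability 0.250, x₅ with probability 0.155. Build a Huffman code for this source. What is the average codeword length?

Repeatedly combine the two least-probable nodes; the expected code length is the sum of the merged weights.
merge 101/1000 + 29/200 → 123/500
merge 31/200 + 123/500 → 401/1000
merge 1/4 + 349/1000 → 599/1000
merge 401/1000 + 599/1000 → 1
L = 123/500 + 401/1000 + 599/1000 + 1 = 1123/500 = 2.246 bits/symbol.

2.246 bits/symbol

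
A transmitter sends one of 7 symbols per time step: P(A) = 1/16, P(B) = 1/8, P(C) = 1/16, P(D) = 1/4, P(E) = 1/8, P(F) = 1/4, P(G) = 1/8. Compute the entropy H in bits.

2.625 bits

Each probability is a power of 1/2, so log₂(1/p) is an integer.
H = Σ p·log₂(1/p) = 1/16·4 + 1/8·3 + 1/16·4 + 1/4·2 + 1/8·3 + 1/4·2 + 1/8·3 = 2.625 bits.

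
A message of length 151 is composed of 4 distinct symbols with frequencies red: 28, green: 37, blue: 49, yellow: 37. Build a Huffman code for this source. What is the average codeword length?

2 bits/symbol

Probabilities are the counts divided by 151.
Repeatedly combine the two least-probable nodes; the expected code length is the sum of the merged weights.
merge 28/151 + 37/151 → 65/151
merge 37/151 + 49/151 → 86/151
merge 65/151 + 86/151 → 1
L = 65/151 + 86/151 + 1 = 2 bits/symbol.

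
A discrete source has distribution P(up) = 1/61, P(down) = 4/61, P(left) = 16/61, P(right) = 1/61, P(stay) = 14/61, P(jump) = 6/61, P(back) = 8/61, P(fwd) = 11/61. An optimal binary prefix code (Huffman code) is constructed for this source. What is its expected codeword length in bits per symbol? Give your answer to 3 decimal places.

Repeatedly combine the two least-probable nodes; the expected code length is the sum of the merged weights.
merge 1/61 + 1/61 → 2/61
merge 2/61 + 4/61 → 6/61
merge 6/61 + 6/61 → 12/61
merge 8/61 + 11/61 → 19/61
merge 12/61 + 14/61 → 26/61
merge 16/61 + 19/61 → 35/61
merge 26/61 + 35/61 → 1
L = 2/61 + 6/61 + 12/61 + 19/61 + 26/61 + 35/61 + 1 = 161/61 ≈ 2.639 bits/symbol.

2.639 bits/symbol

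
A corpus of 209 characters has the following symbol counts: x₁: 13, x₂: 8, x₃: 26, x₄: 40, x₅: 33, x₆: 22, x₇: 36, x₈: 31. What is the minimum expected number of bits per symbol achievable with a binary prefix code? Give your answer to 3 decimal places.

Probabilities are the counts divided by 209.
Repeatedly combine the two least-probable nodes; the expected code length is the sum of the merged weights.
merge 8/209 + 13/209 → 21/209
merge 21/209 + 2/19 → 43/209
merge 26/209 + 31/209 → 3/11
merge 3/19 + 36/209 → 69/209
merge 40/209 + 43/209 → 83/209
merge 3/11 + 69/209 → 126/209
merge 83/209 + 126/209 → 1
L = 21/209 + 43/209 + 3/11 + 69/209 + 83/209 + 126/209 + 1 = 32/11 ≈ 2.909 bits/symbol.

2.909 bits/symbol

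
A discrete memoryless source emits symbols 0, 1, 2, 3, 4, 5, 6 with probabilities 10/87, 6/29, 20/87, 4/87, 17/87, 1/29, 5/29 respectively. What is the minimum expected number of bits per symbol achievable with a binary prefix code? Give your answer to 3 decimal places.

Repeatedly combine the two least-probable nodes; the expected code length is the sum of the merged weights.
merge 1/29 + 4/87 → 7/87
merge 7/87 + 10/87 → 17/87
merge 5/29 + 17/87 → 32/87
merge 17/87 + 6/29 → 35/87
merge 20/87 + 32/87 → 52/87
merge 35/87 + 52/87 → 1
L = 7/87 + 17/87 + 32/87 + 35/87 + 52/87 + 1 = 230/87 ≈ 2.644 bits/symbol.

2.644 bits/symbol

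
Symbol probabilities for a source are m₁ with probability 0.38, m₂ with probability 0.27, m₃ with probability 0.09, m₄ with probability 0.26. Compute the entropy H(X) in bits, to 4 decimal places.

1.8584 bits

H = −Σ pᵢ log₂ pᵢ.
−0.38·log₂(0.38) = 0.5305
−0.27·log₂(0.27) = 0.5100
−0.09·log₂(0.09) = 0.3127
−0.26·log₂(0.26) = 0.5053
Sum ≈ 1.8584 → 1.8584 bits.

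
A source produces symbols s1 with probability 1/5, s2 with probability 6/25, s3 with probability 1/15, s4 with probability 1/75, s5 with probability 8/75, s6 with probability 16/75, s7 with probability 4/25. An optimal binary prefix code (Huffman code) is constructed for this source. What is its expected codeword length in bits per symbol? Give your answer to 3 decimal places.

2.613 bits/symbol

Repeatedly combine the two least-probable nodes; the expected code length is the sum of the merged weights.
merge 1/75 + 1/15 → 2/25
merge 2/25 + 8/75 → 14/75
merge 4/25 + 14/75 → 26/75
merge 1/5 + 16/75 → 31/75
merge 6/25 + 26/75 → 44/75
merge 31/75 + 44/75 → 1
L = 2/25 + 14/75 + 26/75 + 31/75 + 44/75 + 1 = 196/75 ≈ 2.613 bits/symbol.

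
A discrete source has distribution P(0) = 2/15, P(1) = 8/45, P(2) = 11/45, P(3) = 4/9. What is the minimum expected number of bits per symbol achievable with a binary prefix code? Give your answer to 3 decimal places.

Repeatedly combine the two least-probable nodes; the expected code length is the sum of the merged weights.
merge 2/15 + 8/45 → 14/45
merge 11/45 + 14/45 → 5/9
merge 4/9 + 5/9 → 1
L = 14/45 + 5/9 + 1 = 28/15 ≈ 1.867 bits/symbol.

1.867 bits/symbol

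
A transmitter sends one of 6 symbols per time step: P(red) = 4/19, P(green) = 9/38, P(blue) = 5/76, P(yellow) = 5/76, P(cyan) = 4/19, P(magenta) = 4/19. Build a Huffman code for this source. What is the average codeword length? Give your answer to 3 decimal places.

Repeatedly combine the two least-probable nodes; the expected code length is the sum of the merged weights.
merge 5/76 + 5/76 → 5/38
merge 5/38 + 4/19 → 13/38
merge 4/19 + 4/19 → 8/19
merge 9/38 + 13/38 → 11/19
merge 8/19 + 11/19 → 1
L = 5/38 + 13/38 + 8/19 + 11/19 + 1 = 47/19 ≈ 2.474 bits/symbol.

2.474 bits/symbol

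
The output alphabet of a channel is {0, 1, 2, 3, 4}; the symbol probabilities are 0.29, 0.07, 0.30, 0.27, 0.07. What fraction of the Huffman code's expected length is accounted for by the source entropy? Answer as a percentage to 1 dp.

97.5%

Entropy H = −Σ p log₂ p ≈ 2.0861 bits.
Huffman merges: 7/100+7/100→7/50; 7/50+27/100→41/100; 29/100+3/10→59/100; 41/100+59/100→1. L = 107/50 ≈ 2.1400.
Efficiency = H/L = 2.0861/2.1400 = 97.5%.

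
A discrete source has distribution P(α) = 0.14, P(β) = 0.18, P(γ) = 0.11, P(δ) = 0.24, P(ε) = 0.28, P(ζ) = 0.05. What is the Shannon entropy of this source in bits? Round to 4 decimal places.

H = −Σ pᵢ log₂ pᵢ.
−0.14·log₂(0.14) = 0.3971
−0.18·log₂(0.18) = 0.4453
−0.11·log₂(0.11) = 0.3503
−0.24·log₂(0.24) = 0.4941
−0.28·log₂(0.28) = 0.5142
−0.05·log₂(0.05) = 0.2161
Sum ≈ 2.4172 → 2.4172 bits.

2.4172 bits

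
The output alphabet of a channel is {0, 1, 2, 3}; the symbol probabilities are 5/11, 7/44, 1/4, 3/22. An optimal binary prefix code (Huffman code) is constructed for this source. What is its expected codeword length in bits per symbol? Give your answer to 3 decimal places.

1.841 bits/symbol

Repeatedly combine the two least-probable nodes; the expected code length is the sum of the merged weights.
merge 3/22 + 7/44 → 13/44
merge 1/4 + 13/44 → 6/11
merge 5/11 + 6/11 → 1
L = 13/44 + 6/11 + 1 = 81/44 ≈ 1.841 bits/symbol.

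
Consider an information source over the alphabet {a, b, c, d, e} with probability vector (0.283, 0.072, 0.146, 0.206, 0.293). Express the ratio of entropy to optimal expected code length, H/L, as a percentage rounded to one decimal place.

Entropy H = −Σ p log₂ p ≈ 2.1824 bits.
Huffman merges: 9/125+73/500→109/500; 103/500+109/500→53/125; 283/1000+293/1000→72/125; 53/125+72/125→1. L = 1109/500 ≈ 2.2180.
Efficiency = H/L = 2.1824/2.2180 = 98.4%.

98.4%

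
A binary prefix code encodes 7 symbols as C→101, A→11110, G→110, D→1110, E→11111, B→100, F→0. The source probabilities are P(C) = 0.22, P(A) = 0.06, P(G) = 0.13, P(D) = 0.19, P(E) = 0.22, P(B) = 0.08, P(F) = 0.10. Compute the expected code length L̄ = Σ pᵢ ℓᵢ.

3.55 bits/symbol

L̄ = Σ pᵢ·ℓᵢ = 0.22·3 + 0.06·5 + 0.13·3 + 0.19·4 + 0.22·5 + 0.08·3 + 0.10·1 = 3.55 bits/symbol.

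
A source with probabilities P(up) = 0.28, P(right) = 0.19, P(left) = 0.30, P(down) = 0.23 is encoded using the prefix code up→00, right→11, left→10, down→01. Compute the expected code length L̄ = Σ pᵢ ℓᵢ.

L̄ = Σ pᵢ·ℓᵢ = 0.28·2 + 0.19·2 + 0.30·2 + 0.23·2 = 2 bits/symbol.

2 bits/symbol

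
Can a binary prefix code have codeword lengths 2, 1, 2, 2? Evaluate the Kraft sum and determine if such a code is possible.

With common denominator 2^2 = 4: Σ 2^(−ℓᵢ) = 1/4 + 2/4 + 1/4 + 1/4 = 5/4 = 1.25.
Kraft's inequality requires Σ ≤ 1; here Σ = 1.25 > 1, so no such prefix code exists.

1.25; no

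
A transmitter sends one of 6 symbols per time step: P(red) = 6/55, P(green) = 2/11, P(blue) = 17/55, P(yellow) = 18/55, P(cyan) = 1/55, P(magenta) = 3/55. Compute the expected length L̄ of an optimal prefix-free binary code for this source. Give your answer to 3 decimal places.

Repeatedly combine the two least-probable nodes; the expected code length is the sum of the merged weights.
merge 1/55 + 3/55 → 4/55
merge 4/55 + 6/55 → 2/11
merge 2/11 + 2/11 → 4/11
merge 17/55 + 18/55 → 7/11
merge 4/11 + 7/11 → 1
L = 4/55 + 2/11 + 4/11 + 7/11 + 1 = 124/55 ≈ 2.255 bits/symbol.

2.255 bits/symbol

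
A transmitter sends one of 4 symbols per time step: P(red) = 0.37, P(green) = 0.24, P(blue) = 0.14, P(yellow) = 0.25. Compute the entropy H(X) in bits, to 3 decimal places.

1.922 bits

H = −Σ pᵢ log₂ pᵢ.
−0.37·log₂(0.37) = 0.5307
−0.24·log₂(0.24) = 0.4941
−0.14·log₂(0.14) = 0.3971
−0.25·log₂(0.25) = 0.5000
Sum ≈ 1.9220 → 1.922 bits.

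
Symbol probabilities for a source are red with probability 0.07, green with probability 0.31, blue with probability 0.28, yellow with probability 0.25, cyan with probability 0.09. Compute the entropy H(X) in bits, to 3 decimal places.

2.119 bits

H = −Σ pᵢ log₂ pᵢ.
−0.07·log₂(0.07) = 0.2686
−0.31·log₂(0.31) = 0.5238
−0.28·log₂(0.28) = 0.5142
−0.25·log₂(0.25) = 0.5000
−0.09·log₂(0.09) = 0.3127
Sum ≈ 2.1192 → 2.119 bits.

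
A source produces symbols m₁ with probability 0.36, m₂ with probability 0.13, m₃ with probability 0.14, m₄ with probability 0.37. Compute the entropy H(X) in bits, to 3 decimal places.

1.841 bits

H = −Σ pᵢ log₂ pᵢ.
−0.36·log₂(0.36) = 0.5306
−0.13·log₂(0.13) = 0.3826
−0.14·log₂(0.14) = 0.3971
−0.37·log₂(0.37) = 0.5307
Sum ≈ 1.8411 → 1.841 bits.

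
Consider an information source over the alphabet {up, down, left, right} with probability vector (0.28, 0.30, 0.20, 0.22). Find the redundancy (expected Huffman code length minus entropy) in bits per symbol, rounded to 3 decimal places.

0.020 bits

Entropy H = −Σ p log₂ p ≈ 1.9803 bits.
Huffman merges: 1/5+11/50→21/50; 7/25+3/10→29/50; 21/50+29/50→1. L = 2 ≈ 2.0000.
L − H = 2.0000 − 1.9803 = 0.020 bits.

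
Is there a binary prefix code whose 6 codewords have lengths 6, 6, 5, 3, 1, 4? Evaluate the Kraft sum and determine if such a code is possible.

With common denominator 2^6 = 64: Σ 2^(−ℓᵢ) = 1/64 + 1/64 + 2/64 + 8/64 + 32/64 + 4/64 = 48/64 = 0.75.
Kraft's inequality requires Σ ≤ 1; here Σ = 0.75 ≤ 1, so such a prefix code exists.

0.75; yes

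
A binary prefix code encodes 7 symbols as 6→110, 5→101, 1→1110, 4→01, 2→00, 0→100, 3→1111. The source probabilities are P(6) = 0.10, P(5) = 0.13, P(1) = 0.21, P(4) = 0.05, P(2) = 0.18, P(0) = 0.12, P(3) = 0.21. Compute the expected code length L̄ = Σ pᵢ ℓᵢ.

L̄ = Σ pᵢ·ℓᵢ = 0.10·3 + 0.13·3 + 0.21·4 + 0.05·2 + 0.18·2 + 0.12·3 + 0.21·4 = 3.19 bits/symbol.

3.19 bits/symbol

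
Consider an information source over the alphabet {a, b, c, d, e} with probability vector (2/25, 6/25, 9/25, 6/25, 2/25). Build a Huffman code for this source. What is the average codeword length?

Repeatedly combine the two least-probable nodes; the expected code length is the sum of the merged weights.
merge 2/25 + 2/25 → 4/25
merge 4/25 + 6/25 → 2/5
merge 6/25 + 9/25 → 3/5
merge 2/5 + 3/5 → 1
L = 4/25 + 2/5 + 3/5 + 1 = 54/25 = 2.16 bits/symbol.

2.16 bits/symbol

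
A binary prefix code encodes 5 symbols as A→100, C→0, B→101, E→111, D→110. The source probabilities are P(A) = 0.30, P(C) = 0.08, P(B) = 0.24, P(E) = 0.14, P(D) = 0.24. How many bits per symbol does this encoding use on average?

2.84 bits/symbol

L̄ = Σ pᵢ·ℓᵢ = 0.30·3 + 0.08·1 + 0.24·3 + 0.14·3 + 0.24·3 = 2.84 bits/symbol.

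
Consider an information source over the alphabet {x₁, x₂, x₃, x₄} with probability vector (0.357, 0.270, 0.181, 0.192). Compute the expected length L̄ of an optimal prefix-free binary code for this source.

2 bits/symbol

Repeatedly combine the two least-probable nodes; the expected code length is the sum of the merged weights.
merge 181/1000 + 24/125 → 373/1000
merge 27/100 + 357/1000 → 627/1000
merge 373/1000 + 627/1000 → 1
L = 373/1000 + 627/1000 + 1 = 2 bits/symbol.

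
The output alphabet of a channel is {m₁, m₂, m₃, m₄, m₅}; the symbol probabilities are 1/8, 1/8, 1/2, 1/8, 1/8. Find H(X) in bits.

Each probability is a power of 1/2, so log₂(1/p) is an integer.
H = Σ p·log₂(1/p) = 1/8·3 + 1/8·3 + 1/2·1 + 1/8·3 + 1/8·3 = 2 bits.

2 bits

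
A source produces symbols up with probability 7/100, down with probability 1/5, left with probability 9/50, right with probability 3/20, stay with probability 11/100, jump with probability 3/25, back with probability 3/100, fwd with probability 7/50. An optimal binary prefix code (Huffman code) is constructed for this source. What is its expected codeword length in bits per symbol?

Repeatedly combine the two least-probable nodes; the expected code length is the sum of the merged weights.
merge 3/100 + 7/100 → 1/10
merge 1/10 + 11/100 → 21/100
merge 3/25 + 7/50 → 13/50
merge 3/20 + 9/50 → 33/100
merge 1/5 + 21/100 → 41/100
merge 13/50 + 33/100 → 59/100
merge 41/100 + 59/100 → 1
L = 1/10 + 21/100 + 13/50 + 33/100 + 41/100 + 59/100 + 1 = 29/10 = 2.9 bits/symbol.

2.9 bits/symbol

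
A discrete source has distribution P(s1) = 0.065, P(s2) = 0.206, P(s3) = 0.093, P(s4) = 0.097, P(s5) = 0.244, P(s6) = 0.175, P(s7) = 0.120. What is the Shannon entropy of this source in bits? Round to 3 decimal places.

H = −Σ pᵢ log₂ pᵢ.
−0.065·log₂(0.065) = 0.2563
−0.206·log₂(0.206) = 0.4695
−0.093·log₂(0.093) = 0.3187
−0.097·log₂(0.097) = 0.3265
−0.244·log₂(0.244) = 0.4966
−0.175·log₂(0.175) = 0.4401
−0.120·log₂(0.120) = 0.3671
Sum ≈ 2.6747 → 2.675 bits.

2.675 bits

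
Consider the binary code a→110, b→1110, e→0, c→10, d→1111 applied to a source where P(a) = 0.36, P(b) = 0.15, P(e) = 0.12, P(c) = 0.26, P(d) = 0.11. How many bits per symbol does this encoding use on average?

2.76 bits/symbol

L̄ = Σ pᵢ·ℓᵢ = 0.36·3 + 0.15·4 + 0.12·1 + 0.26·2 + 0.11·4 = 2.76 bits/symbol.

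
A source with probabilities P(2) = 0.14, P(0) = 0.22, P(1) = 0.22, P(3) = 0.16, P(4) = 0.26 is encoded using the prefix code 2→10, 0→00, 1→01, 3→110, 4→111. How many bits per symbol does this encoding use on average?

2.42 bits/symbol

L̄ = Σ pᵢ·ℓᵢ = 0.14·2 + 0.22·2 + 0.22·2 + 0.16·3 + 0.26·3 = 2.42 bits/symbol.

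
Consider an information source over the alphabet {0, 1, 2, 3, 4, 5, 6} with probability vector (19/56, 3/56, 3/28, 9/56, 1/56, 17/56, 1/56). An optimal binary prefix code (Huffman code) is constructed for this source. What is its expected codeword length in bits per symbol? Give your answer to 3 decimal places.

Repeatedly combine the two least-probable nodes; the expected code length is the sum of the merged weights.
merge 1/56 + 1/56 → 1/28
merge 1/28 + 3/56 → 5/56
merge 5/56 + 3/28 → 11/56
merge 9/56 + 11/56 → 5/14
merge 17/56 + 19/56 → 9/14
merge 5/14 + 9/14 → 1
L = 1/28 + 5/56 + 11/56 + 5/14 + 9/14 + 1 = 65/28 ≈ 2.321 bits/symbol.

2.321 bits/symbol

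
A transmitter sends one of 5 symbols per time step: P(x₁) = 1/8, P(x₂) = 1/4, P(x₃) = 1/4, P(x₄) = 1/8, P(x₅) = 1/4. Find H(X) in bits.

Each probability is a power of 1/2, so log₂(1/p) is an integer.
H = Σ p·log₂(1/p) = 1/8·3 + 1/4·2 + 1/4·2 + 1/8·3 + 1/4·2 = 2.25 bits.

2.25 bits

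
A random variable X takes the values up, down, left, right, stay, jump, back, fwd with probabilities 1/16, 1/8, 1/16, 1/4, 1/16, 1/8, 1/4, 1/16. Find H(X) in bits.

Each probability is a power of 1/2, so log₂(1/p) is an integer.
H = Σ p·log₂(1/p) = 1/16·4 + 1/8·3 + 1/16·4 + 1/4·2 + 1/16·4 + 1/8·3 + 1/4·2 + 1/16·4 = 2.75 bits.

2.75 bits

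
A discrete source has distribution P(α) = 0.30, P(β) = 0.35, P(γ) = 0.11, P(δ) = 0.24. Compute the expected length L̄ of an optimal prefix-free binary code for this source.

Repeatedly combine the two least-probable nodes; the expected code length is the sum of the merged weights.
merge 11/100 + 6/25 → 7/20
merge 3/10 + 7/20 → 13/20
merge 7/20 + 13/20 → 1
L = 7/20 + 13/20 + 1 = 2 bits/symbol.

2 bits/symbol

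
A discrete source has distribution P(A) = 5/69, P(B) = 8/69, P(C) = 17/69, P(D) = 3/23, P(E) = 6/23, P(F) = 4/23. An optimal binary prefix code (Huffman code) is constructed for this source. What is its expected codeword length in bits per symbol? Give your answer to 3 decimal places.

Repeatedly combine the two least-probable nodes; the expected code length is the sum of the merged weights.
merge 5/69 + 8/69 → 13/69
merge 3/23 + 4/23 → 7/23
merge 13/69 + 17/69 → 10/23
merge 6/23 + 7/23 → 13/23
merge 10/23 + 13/23 → 1
L = 13/69 + 7/23 + 10/23 + 13/23 + 1 = 172/69 ≈ 2.493 bits/symbol.

2.493 bits/symbol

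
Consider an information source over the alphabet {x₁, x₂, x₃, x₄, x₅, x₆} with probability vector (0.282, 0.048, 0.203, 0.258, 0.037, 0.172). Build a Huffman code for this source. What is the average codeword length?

Repeatedly combine the two least-probable nodes; the expected code length is the sum of the merged weights.
merge 37/1000 + 6/125 → 17/200
merge 17/200 + 43/250 → 257/1000
merge 203/1000 + 257/1000 → 23/50
merge 129/500 + 141/500 → 27/50
merge 23/50 + 27/50 → 1
L = 17/200 + 257/1000 + 23/50 + 27/50 + 1 = 1171/500 = 2.342 bits/symbol.

2.342 bits/symbol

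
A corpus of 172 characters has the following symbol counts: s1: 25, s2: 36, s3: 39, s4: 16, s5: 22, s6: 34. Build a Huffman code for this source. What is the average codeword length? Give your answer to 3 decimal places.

Probabilities are the counts divided by 172.
Repeatedly combine the two least-probable nodes; the expected code length is the sum of the merged weights.
merge 4/43 + 11/86 → 19/86
merge 25/172 + 17/86 → 59/172
merge 9/43 + 19/86 → 37/86
merge 39/172 + 59/172 → 49/86
merge 37/86 + 49/86 → 1
L = 19/86 + 59/172 + 37/86 + 49/86 + 1 = 441/172 ≈ 2.564 bits/symbol.

2.564 bits/symbol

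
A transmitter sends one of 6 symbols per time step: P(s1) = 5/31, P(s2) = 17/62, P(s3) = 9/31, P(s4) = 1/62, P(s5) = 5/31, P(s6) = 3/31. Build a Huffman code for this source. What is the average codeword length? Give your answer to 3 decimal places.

2.387 bits/symbol

Repeatedly combine the two least-probable nodes; the expected code length is the sum of the merged weights.
merge 1/62 + 3/31 → 7/62
merge 7/62 + 5/31 → 17/62
merge 5/31 + 17/62 → 27/62
merge 17/62 + 9/31 → 35/62
merge 27/62 + 35/62 → 1
L = 7/62 + 17/62 + 27/62 + 35/62 + 1 = 74/31 ≈ 2.387 bits/symbol.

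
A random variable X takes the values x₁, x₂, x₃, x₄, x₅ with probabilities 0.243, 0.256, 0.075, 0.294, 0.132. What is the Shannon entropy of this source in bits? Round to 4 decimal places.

2.1843 bits

H = −Σ pᵢ log₂ pᵢ.
−0.243·log₂(0.243) = 0.4960
−0.256·log₂(0.256) = 0.5032
−0.075·log₂(0.075) = 0.2803
−0.294·log₂(0.294) = 0.5192
−0.132·log₂(0.132) = 0.3856
Sum ≈ 2.1843 → 2.1843 bits.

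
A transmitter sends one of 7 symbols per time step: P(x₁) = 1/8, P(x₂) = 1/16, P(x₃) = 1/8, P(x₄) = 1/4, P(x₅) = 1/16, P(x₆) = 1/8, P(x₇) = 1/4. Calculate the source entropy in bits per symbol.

2.625 bits

Each probability is a power of 1/2, so log₂(1/p) is an integer.
H = Σ p·log₂(1/p) = 1/8·3 + 1/16·4 + 1/8·3 + 1/4·2 + 1/16·4 + 1/8·3 + 1/4·2 = 2.625 bits.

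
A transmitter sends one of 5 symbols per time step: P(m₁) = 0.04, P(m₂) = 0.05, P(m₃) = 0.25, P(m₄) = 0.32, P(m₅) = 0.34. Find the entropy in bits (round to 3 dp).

H = −Σ pᵢ log₂ pᵢ.
−0.04·log₂(0.04) = 0.1858
−0.05·log₂(0.05) = 0.2161
−0.25·log₂(0.25) = 0.5000
−0.32·log₂(0.32) = 0.5260
−0.34·log₂(0.34) = 0.5292
Sum ≈ 1.9571 → 1.957 bits.

1.957 bits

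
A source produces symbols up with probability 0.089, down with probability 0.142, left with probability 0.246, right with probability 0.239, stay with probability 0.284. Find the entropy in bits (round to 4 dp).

2.2175 bits

H = −Σ pᵢ log₂ pᵢ.
−0.089·log₂(0.089) = 0.3106
−0.142·log₂(0.142) = 0.3999
−0.246·log₂(0.246) = 0.4977
−0.239·log₂(0.239) = 0.4935
−0.284·log₂(0.284) = 0.5158
Sum ≈ 2.2175 → 2.2175 bits.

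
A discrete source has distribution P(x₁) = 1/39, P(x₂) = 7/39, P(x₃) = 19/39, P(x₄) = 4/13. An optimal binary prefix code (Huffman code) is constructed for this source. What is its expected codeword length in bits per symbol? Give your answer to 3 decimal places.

Repeatedly combine the two least-probable nodes; the expected code length is the sum of the merged weights.
merge 1/39 + 7/39 → 8/39
merge 8/39 + 4/13 → 20/39
merge 19/39 + 20/39 → 1
L = 8/39 + 20/39 + 1 = 67/39 ≈ 1.718 bits/symbol.

1.718 bits/symbol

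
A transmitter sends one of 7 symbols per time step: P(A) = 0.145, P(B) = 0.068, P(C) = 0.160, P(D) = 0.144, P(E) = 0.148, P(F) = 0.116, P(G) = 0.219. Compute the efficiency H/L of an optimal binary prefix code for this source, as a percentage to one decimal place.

Entropy H = −Σ p log₂ p ≈ 2.7416 bits.
Huffman merges: 17/250+29/250→23/125; 18/125+29/200→289/1000; 37/250+4/25→77/250; 23/125+219/1000→403/1000; 289/1000+77/250→597/1000; 403/1000+597/1000→1. L = 2781/1000 ≈ 2.7810.
Efficiency = H/L = 2.7416/2.7810 = 98.6%.

98.6%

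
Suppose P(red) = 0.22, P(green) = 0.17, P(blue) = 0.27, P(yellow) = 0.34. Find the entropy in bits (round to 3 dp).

H = −Σ pᵢ log₂ pᵢ.
−0.22·log₂(0.22) = 0.4806
−0.17·log₂(0.17) = 0.4346
−0.27·log₂(0.27) = 0.5100
−0.34·log₂(0.34) = 0.5292
Sum ≈ 1.9544 → 1.954 bits.

1.954 bits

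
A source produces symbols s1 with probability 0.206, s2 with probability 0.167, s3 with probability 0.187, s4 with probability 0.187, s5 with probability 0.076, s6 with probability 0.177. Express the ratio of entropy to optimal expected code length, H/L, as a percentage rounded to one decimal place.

Entropy H = −Σ p log₂ p ≈ 2.5301 bits.
Huffman merges: 19/250+167/1000→243/1000; 177/1000+187/1000→91/250; 187/1000+103/500→393/1000; 243/1000+91/250→607/1000; 393/1000+607/1000→1. L = 2607/1000 ≈ 2.6070.
Efficiency = H/L = 2.5301/2.6070 = 97.1%.

97.1%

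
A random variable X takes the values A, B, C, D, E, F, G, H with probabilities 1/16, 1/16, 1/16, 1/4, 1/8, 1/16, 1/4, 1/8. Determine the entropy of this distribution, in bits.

2.75 bits

Each probability is a power of 1/2, so log₂(1/p) is an integer.
H = Σ p·log₂(1/p) = 1/16·4 + 1/16·4 + 1/16·4 + 1/4·2 + 1/8·3 + 1/16·4 + 1/4·2 + 1/8·3 = 2.75 bits.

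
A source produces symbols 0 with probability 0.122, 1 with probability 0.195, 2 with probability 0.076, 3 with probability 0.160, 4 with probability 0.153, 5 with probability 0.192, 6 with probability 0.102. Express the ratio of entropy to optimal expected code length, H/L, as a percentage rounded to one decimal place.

Entropy H = −Σ p log₂ p ≈ 2.7432 bits.
Huffman merges: 19/250+51/500→89/500; 61/500+153/1000→11/40; 4/25+89/500→169/500; 24/125+39/200→387/1000; 11/40+169/500→613/1000; 387/1000+613/1000→1. L = 2791/1000 ≈ 2.7910.
Efficiency = H/L = 2.7432/2.7910 = 98.3%.

98.3%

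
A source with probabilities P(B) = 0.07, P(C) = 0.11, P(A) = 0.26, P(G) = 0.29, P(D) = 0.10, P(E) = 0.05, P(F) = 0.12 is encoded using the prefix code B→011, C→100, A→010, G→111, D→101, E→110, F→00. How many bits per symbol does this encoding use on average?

2.88 bits/symbol

L̄ = Σ pᵢ·ℓᵢ = 0.07·3 + 0.11·3 + 0.26·3 + 0.29·3 + 0.10·3 + 0.05·3 + 0.12·2 = 2.88 bits/symbol.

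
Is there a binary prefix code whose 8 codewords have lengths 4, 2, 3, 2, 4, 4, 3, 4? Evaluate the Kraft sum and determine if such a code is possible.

1; yes

With common denominator 2^4 = 16: Σ 2^(−ℓᵢ) = 1/16 + 4/16 + 2/16 + 4/16 + 1/16 + 1/16 + 2/16 + 1/16 = 16/16 = 1.
Kraft's inequality requires Σ ≤ 1; here Σ = 1 ≤ 1, so such a prefix code exists.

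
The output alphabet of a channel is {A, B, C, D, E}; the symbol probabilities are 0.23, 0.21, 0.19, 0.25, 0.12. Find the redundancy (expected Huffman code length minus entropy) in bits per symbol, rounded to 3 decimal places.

0.027 bits

Entropy H = −Σ p log₂ p ≈ 2.2828 bits.
Huffman merges: 3/25+19/100→31/100; 21/100+23/100→11/25; 1/4+31/100→14/25; 11/25+14/25→1. L = 231/100 ≈ 2.3100.
L − H = 2.3100 − 2.2828 = 0.027 bits.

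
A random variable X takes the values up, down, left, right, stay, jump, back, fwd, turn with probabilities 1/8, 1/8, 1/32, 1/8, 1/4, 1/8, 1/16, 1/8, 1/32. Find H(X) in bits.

2.9375 bits

Each probability is a power of 1/2, so log₂(1/p) is an integer.
H = Σ p·log₂(1/p) = 1/8·3 + 1/8·3 + 1/32·5 + 1/8·3 + 1/4·2 + 1/8·3 + 1/16·4 + 1/8·3 + 1/32·5 = 2.9375 bits.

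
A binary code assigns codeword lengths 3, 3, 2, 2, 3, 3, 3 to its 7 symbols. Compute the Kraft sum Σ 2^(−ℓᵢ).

With common denominator 2^3 = 8: Σ 2^(−ℓᵢ) = 1/8 + 1/8 + 2/8 + 2/8 + 1/8 + 1/8 + 1/8 = 9/8 = 1.125.

1.125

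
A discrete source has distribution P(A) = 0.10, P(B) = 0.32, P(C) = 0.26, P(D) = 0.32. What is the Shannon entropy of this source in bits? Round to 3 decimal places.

H = −Σ pᵢ log₂ pᵢ.
−0.10·log₂(0.10) = 0.3322
−0.32·log₂(0.32) = 0.5260
−0.26·log₂(0.26) = 0.5053
−0.32·log₂(0.32) = 0.5260
Sum ≈ 1.8895 → 1.890 bits.

1.890 bits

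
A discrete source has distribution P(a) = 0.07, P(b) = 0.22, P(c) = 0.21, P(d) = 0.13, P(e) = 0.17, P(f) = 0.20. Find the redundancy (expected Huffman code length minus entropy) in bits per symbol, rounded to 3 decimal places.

Entropy H = −Σ p log₂ p ≈ 2.5036 bits.
Huffman merges: 7/100+13/100→1/5; 17/100+1/5→37/100; 1/5+21/100→41/100; 11/50+37/100→59/100; 41/100+59/100→1. L = 257/100 ≈ 2.5700.
L − H = 2.5700 − 2.5036 = 0.066 bits.

0.066 bits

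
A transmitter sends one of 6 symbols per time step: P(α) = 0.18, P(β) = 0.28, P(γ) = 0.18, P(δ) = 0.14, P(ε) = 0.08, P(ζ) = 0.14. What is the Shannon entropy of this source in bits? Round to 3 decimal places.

H = −Σ pᵢ log₂ pᵢ.
−0.18·log₂(0.18) = 0.4453
−0.28·log₂(0.28) = 0.5142
−0.18·log₂(0.18) = 0.4453
−0.14·log₂(0.14) = 0.3971
−0.08·log₂(0.08) = 0.2915
−0.14·log₂(0.14) = 0.3971
Sum ≈ 2.4906 → 2.491 bits.

2.491 bits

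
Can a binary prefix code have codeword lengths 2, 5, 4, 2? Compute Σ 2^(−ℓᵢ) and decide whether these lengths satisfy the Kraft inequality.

0.59375; yes

With common denominator 2^5 = 32: Σ 2^(−ℓᵢ) = 8/32 + 1/32 + 2/32 + 8/32 = 19/32 = 0.59375.
Kraft's inequality requires Σ ≤ 1; here Σ = 0.59375 ≤ 1, so such a prefix code exists.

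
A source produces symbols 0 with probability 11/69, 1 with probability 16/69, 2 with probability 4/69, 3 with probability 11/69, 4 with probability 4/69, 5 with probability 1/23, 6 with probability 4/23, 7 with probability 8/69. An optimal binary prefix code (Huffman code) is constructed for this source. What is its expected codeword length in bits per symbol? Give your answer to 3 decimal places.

Repeatedly combine the two least-probable nodes; the expected code length is the sum of the merged weights.
merge 1/23 + 4/69 → 7/69
merge 4/69 + 7/69 → 11/69
merge 8/69 + 11/69 → 19/69
merge 11/69 + 11/69 → 22/69
merge 4/23 + 16/69 → 28/69
merge 19/69 + 22/69 → 41/69
merge 28/69 + 41/69 → 1
L = 7/69 + 11/69 + 19/69 + 22/69 + 28/69 + 41/69 + 1 = 197/69 ≈ 2.855 bits/symbol.

2.855 bits/symbol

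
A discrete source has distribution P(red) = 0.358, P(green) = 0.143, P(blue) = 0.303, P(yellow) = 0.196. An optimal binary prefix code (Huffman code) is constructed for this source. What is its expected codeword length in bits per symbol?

1.981 bits/symbol

Repeatedly combine the two least-probable nodes; the expected code length is the sum of the merged weights.
merge 143/1000 + 49/250 → 339/1000
merge 303/1000 + 339/1000 → 321/500
merge 179/500 + 321/500 → 1
L = 339/1000 + 321/500 + 1 = 1981/1000 = 1.981 bits/symbol.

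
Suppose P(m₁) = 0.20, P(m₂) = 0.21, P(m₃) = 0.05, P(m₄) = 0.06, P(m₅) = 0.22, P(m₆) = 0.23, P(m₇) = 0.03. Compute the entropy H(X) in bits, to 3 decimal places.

H = −Σ pᵢ log₂ pᵢ.
−0.20·log₂(0.20) = 0.4644
−0.21·log₂(0.21) = 0.4728
−0.05·log₂(0.05) = 0.2161
−0.06·log₂(0.06) = 0.2435
−0.22·log₂(0.22) = 0.4806
−0.23·log₂(0.23) = 0.4877
−0.03·log₂(0.03) = 0.1518
Sum ≈ 2.5168 → 2.517 bits.

2.517 bits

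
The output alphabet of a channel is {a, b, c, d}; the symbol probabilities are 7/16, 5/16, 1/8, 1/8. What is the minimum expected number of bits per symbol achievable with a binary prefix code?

Repeatedly combine the two least-probable nodes; the expected code length is the sum of the merged weights.
merge 1/8 + 1/8 → 1/4
merge 1/4 + 5/16 → 9/16
merge 7/16 + 9/16 → 1
L = 1/4 + 9/16 + 1 = 29/16 = 1.8125 bits/symbol.

1.8125 bits/symbol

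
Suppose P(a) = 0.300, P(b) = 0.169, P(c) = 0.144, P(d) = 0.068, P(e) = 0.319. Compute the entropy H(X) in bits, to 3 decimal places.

H = −Σ pᵢ log₂ pᵢ.
−0.300·log₂(0.300) = 0.5211
−0.169·log₂(0.169) = 0.4335
−0.144·log₂(0.144) = 0.4026
−0.068·log₂(0.068) = 0.2637
−0.319·log₂(0.319) = 0.5258
Sum ≈ 2.1467 → 2.147 bits.

2.147 bits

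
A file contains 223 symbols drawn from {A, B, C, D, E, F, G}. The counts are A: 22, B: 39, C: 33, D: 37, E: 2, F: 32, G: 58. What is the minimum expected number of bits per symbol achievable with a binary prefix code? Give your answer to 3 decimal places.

2.673 bits/symbol

Probabilities are the counts divided by 223.
Repeatedly combine the two least-probable nodes; the expected code length is the sum of the merged weights.
merge 2/223 + 22/223 → 24/223
merge 24/223 + 32/223 → 56/223
merge 33/223 + 37/223 → 70/223
merge 39/223 + 56/223 → 95/223
merge 58/223 + 70/223 → 128/223
merge 95/223 + 128/223 → 1
L = 24/223 + 56/223 + 70/223 + 95/223 + 128/223 + 1 = 596/223 ≈ 2.673 bits/symbol.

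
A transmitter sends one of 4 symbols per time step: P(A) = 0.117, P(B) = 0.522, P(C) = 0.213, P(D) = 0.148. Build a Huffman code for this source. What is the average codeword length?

Repeatedly combine the two least-probable nodes; the expected code length is the sum of the merged weights.
merge 117/1000 + 37/250 → 53/200
merge 213/1000 + 53/200 → 239/500
merge 239/500 + 261/500 → 1
L = 53/200 + 239/500 + 1 = 1743/1000 = 1.743 bits/symbol.

1.743 bits/symbol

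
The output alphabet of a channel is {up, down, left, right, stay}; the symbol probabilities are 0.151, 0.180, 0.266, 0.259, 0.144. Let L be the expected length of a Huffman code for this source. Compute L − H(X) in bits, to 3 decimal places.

0.022 bits

Entropy H = −Σ p log₂ p ≈ 2.2727 bits.
Huffman merges: 18/125+151/1000→59/200; 9/50+259/1000→439/1000; 133/500+59/200→561/1000; 439/1000+561/1000→1. L = 459/200 ≈ 2.2950.
L − H = 2.2950 − 2.2727 = 0.022 bits.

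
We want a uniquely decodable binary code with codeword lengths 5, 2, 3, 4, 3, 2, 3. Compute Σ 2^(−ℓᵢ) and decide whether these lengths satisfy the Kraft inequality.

With common denominator 2^5 = 32: Σ 2^(−ℓᵢ) = 1/32 + 8/32 + 4/32 + 2/32 + 4/32 + 8/32 + 4/32 = 31/32 = 0.96875.
Kraft's inequality requires Σ ≤ 1; here Σ = 0.96875 ≤ 1, so such a prefix code exists.

0.96875; yes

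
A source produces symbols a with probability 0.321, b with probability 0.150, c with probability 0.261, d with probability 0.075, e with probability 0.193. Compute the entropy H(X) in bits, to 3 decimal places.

2.181 bits

H = −Σ pᵢ log₂ pᵢ.
−0.321·log₂(0.321) = 0.5262
−0.150·log₂(0.150) = 0.4105
−0.261·log₂(0.261) = 0.5058
−0.075·log₂(0.075) = 0.2803
−0.193·log₂(0.193) = 0.4581
Sum ≈ 2.1809 → 2.181 bits.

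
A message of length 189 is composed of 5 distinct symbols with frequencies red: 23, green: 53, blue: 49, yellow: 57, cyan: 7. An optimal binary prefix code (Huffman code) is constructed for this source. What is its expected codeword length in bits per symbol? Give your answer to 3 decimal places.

Probabilities are the counts divided by 189.
Repeatedly combine the two least-probable nodes; the expected code length is the sum of the merged weights.
merge 1/27 + 23/189 → 10/63
merge 10/63 + 7/27 → 79/189
merge 53/189 + 19/63 → 110/189
merge 79/189 + 110/189 → 1
L = 10/63 + 79/189 + 110/189 + 1 = 136/63 ≈ 2.159 bits/symbol.

2.159 bits/symbol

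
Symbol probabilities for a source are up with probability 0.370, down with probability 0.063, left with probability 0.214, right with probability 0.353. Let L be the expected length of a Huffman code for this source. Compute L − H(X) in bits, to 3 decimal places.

Entropy H = −Σ p log₂ p ≈ 1.7883 bits.
Huffman merges: 63/1000+107/500→277/1000; 277/1000+353/1000→63/100; 37/100+63/100→1. L = 1907/1000 ≈ 1.9070.
L − H = 1.9070 − 1.7883 = 0.119 bits.

0.119 bits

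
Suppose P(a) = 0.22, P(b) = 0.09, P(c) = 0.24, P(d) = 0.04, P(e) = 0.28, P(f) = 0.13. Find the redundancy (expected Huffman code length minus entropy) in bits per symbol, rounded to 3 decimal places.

0.020 bits

Entropy H = −Σ p log₂ p ≈ 2.3700 bits.
Huffman merges: 1/25+9/100→13/100; 13/100+13/100→13/50; 11/50+6/25→23/50; 13/50+7/25→27/50; 23/50+27/50→1. L = 239/100 ≈ 2.3900.
L − H = 2.3900 − 2.3700 = 0.020 bits.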